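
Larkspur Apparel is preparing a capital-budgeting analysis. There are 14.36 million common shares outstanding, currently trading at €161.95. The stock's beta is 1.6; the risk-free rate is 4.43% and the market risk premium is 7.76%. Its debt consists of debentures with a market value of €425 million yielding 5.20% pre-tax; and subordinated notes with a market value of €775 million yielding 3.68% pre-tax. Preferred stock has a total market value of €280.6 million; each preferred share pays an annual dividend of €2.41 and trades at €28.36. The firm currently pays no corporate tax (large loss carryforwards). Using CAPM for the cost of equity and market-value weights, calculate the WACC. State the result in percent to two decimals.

12.25%

Cost of equity via CAPM: Re = 4.43% + 1.6 × 7.76% = 16.8460%.
Cost of preferred: Rp = 2.41 / 28.36 = 8.4979%.
Market value of equity E = 161.95 × 14.36m = 2325.602m.
Total capital V = 2325.602 + 280.6 + 425 + 775 = 3806.202.
Equity: weight = 2325.602/3806.202 = 0.6110; cost = 16.846%.
Preferred: weight = 280.6/3806.202 = 0.0737; cost = 8.4979%.
Debentures: weight = 425/3806.202 = 0.1117; after-tax cost = 5.2% × (1 − 0%) = 5.2000%.
Subordinated notes: weight = 775/3806.202 = 0.2036; after-tax cost = 3.68% × (1 − 0%) = 3.6800%.
WACC = 0.6110 × 16.8460% + 0.0737 × 8.4979% + 0.1117 × 5.2000% + 0.2036 × 3.6800% = 12.2494%.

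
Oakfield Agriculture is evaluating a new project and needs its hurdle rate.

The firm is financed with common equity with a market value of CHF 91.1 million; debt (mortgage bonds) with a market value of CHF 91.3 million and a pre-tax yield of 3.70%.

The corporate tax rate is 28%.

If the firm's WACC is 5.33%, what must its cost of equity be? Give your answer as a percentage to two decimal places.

Total capital V = 91.1 + 91.3 = 182.4.
Equity weight = 91.1/182.4 = 0.4995.
Mortgage bonds weight = 91.3/182.4 = 0.5005.
Debt contribution = 0.5005 × 3.7% × (1 − 28%) = 1.3335%.
Required equity contribution = 5.33% − 1.3335% = 3.9965%.
Re = 3.9965% / 0.4995 = 8.0019%.

8.00%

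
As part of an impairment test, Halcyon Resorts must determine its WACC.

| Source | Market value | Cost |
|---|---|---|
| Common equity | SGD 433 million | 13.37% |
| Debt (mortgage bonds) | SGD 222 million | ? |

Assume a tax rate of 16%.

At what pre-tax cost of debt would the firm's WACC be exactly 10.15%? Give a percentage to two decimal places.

4.61%

Total capital V = 433 + 222 = 655.
Equity weight = 433/655 = 0.6611.
Mortgage bonds weight = 222/655 = 0.3389.
Equity contribution = 0.6611 × 13.37% = 8.8385%.
Remaining for debt = 10.15% − 8.8385% = 1.3115%.
Rd × (1 − 16%) × 0.3389 = 1.3115%  ⇒  Rd = 4.6066%.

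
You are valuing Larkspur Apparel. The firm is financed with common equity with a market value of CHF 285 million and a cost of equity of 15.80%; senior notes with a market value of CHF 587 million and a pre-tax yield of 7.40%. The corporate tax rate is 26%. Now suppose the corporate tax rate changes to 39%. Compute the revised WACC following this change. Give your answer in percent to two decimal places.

After the change:
Total capital V = 285 + 587 = 872.
Equity: weight = 285/872 = 0.3268; cost = 15.8%.
Senior notes: weight = 587/872 = 0.6732; after-tax cost = 7.4% × (1 − 39%) = 4.5140%.
WACC = 0.3268 × 15.8000% + 0.6732 × 4.5140% = 8.2027%.

8.20%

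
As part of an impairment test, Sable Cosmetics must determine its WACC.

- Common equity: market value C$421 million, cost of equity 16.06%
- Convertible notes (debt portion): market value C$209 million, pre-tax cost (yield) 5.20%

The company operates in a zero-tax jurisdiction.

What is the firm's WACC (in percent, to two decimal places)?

Total capital V = 421 + 209 = 630.
Equity: weight = 421/630 = 0.6683; cost = 16.06%.
Convertible notes (debt portion): weight = 209/630 = 0.3317; after-tax cost = 5.2% × (1 − 0%) = 5.2000%.
WACC = 0.6683 × 16.0600% + 0.3317 × 5.2000% = 12.4572%.

12.46%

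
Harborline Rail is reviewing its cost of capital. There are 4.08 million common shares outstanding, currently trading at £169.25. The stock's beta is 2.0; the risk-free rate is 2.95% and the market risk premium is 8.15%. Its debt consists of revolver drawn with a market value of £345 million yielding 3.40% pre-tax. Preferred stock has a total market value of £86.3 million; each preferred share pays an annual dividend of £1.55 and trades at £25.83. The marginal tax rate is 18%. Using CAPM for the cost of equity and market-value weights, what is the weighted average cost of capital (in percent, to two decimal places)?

13.17%

Cost of equity via CAPM: Re = 2.95% + 2.0 × 8.15% = 19.2500%.
Cost of preferred: Rp = 1.55 / 25.83 = 6.0008%.
Market value of equity E = 169.25 × 4.08m = 690.54m.
Total capital V = 690.54 + 86.3 + 345 = 1121.84.
Equity: weight = 690.54/1121.84 = 0.6155; cost = 19.25%.
Preferred: weight = 86.3/1121.84 = 0.0769; cost = 6.0008%.
Revolver drawn: weight = 345/1121.84 = 0.3075; after-tax cost = 3.4% × (1 − 18%) = 2.7880%.
WACC = 0.6155 × 19.2500% + 0.0769 × 6.0008% + 0.3075 × 2.7880% = 13.1682%.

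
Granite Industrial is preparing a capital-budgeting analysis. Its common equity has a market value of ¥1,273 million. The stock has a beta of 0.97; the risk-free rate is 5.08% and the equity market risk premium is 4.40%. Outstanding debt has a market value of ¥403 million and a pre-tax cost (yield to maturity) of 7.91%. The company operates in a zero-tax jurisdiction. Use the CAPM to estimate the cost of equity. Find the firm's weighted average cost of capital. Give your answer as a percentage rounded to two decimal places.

Cost of equity via CAPM: Re = 5.08% + 0.97 × 4.4% = 9.3480%.
Total capital V = 1273 + 403 = 1676.
Equity: weight = 1273/1676 = 0.7595; cost = 9.348%.
Debt: weight = 403/1676 = 0.2405; after-tax cost = 7.91% × (1 − 0%) = 7.9100%.
WACC = 0.7595 × 9.3480% + 0.2405 × 7.9100% = 9.0022%.

9.00%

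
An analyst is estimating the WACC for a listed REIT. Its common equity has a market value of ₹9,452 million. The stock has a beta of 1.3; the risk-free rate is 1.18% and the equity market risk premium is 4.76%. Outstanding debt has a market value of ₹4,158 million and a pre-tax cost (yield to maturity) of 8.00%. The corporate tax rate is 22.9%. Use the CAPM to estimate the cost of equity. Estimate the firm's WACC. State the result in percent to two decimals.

Cost of equity via CAPM: Re = 1.18% + 1.3 × 4.76% = 7.3680%.
Total capital V = 9452 + 4158 = 13610.
Equity: weight = 9452/13610 = 0.6945; cost = 7.368%.
Debt: weight = 4158/13610 = 0.3055; after-tax cost = 8% × (1 − 22.9%) = 6.1680%.
WACC = 0.6945 × 7.3680% + 0.3055 × 6.1680% = 7.0014%.

7.00%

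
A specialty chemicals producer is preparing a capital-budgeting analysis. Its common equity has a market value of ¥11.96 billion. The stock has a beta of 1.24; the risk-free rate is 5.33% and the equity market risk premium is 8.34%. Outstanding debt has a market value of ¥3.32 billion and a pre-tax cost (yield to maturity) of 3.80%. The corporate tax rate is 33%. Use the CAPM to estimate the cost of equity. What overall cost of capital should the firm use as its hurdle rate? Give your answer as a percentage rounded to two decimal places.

12.82%

Cost of equity via CAPM: Re = 5.33% + 1.24 × 8.34% = 15.6716%.
Total capital V = 11.96 + 3.32 = 15.28.
Equity: weight = 11.96/15.28 = 0.7827; cost = 15.6716%.
Debt: weight = 3.32/15.28 = 0.2173; after-tax cost = 3.8% × (1 − 33%) = 2.5460%.
WACC = 0.7827 × 15.6716% + 0.2173 × 2.5460% = 12.8197%.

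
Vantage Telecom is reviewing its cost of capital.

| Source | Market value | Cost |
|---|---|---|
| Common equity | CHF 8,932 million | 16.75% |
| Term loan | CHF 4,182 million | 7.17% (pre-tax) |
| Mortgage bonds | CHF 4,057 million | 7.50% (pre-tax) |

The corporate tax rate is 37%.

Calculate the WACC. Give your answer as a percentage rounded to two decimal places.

10.93%

Total capital V = 8932 + 4182 + 4057 = 17171.
Equity: weight = 8932/17171 = 0.5202; cost = 16.75%.
Term loan: weight = 4182/17171 = 0.2436; after-tax cost = 7.17% × (1 − 37%) = 4.5171%.
Mortgage bonds: weight = 4057/17171 = 0.2363; after-tax cost = 7.5% × (1 − 37%) = 4.7250%.
WACC = 0.5202 × 16.7500% + 0.2436 × 4.5171% + 0.2363 × 4.7250% = 10.9295%.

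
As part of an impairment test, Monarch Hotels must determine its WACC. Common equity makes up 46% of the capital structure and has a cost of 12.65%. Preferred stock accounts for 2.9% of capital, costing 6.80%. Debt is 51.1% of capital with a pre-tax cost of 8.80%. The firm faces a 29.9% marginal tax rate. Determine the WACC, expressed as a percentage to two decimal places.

After-tax cost of debt = 8.8% × (1 − 29.9%) = 6.1688%.
WACC = 0.460 × 12.6500% + 0.029 × 6.8000% + 0.511 × 6.1688% = 9.1685%.

9.17%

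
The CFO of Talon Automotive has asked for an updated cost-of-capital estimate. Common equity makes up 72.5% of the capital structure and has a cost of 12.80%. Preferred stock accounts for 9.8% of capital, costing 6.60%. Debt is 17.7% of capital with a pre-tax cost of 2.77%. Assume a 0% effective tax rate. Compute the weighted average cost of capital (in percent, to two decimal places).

After-tax cost of debt = 2.77% × (1 − 0%) = 2.7700%.
WACC = 0.725 × 12.8000% + 0.098 × 6.6000% + 0.177 × 2.7700% = 10.4171%.

10.42%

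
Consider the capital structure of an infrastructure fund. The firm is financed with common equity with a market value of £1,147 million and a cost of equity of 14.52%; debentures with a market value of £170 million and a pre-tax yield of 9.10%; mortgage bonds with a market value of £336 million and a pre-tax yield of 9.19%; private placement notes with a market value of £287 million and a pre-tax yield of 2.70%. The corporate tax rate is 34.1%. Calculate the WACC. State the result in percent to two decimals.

10.42%

Total capital V = 1147 + 170 + 336 + 287 = 1940.
Equity: weight = 1147/1940 = 0.5912; cost = 14.52%.
Debentures: weight = 170/1940 = 0.0876; after-tax cost = 9.1% × (1 − 34.1%) = 5.9969%.
Mortgage bonds: weight = 336/1940 = 0.1732; after-tax cost = 9.19% × (1 − 34.1%) = 6.0562%.
Private placement notes: weight = 287/1940 = 0.1479; after-tax cost = 2.7% × (1 − 34.1%) = 1.7793%.
WACC = 0.5912 × 14.5200% + 0.0876 × 5.9969% + 0.1732 × 6.0562% + 0.1479 × 1.7793% = 10.4224%.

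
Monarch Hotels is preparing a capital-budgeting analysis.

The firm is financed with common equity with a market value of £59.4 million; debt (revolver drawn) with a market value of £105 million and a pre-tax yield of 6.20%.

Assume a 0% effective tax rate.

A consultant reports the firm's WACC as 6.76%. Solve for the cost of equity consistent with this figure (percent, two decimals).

7.75%

Total capital V = 59.4 + 105 = 164.4.
Equity weight = 59.4/164.4 = 0.3613.
Revolver drawn weight = 105/164.4 = 0.6387.
Debt contribution = 0.6387 × 6.2% × (1 − 0%) = 3.9599%.
Required equity contribution = 6.76% − 3.9599% = 2.8001%.
Re = 2.8001% / 0.3613 = 7.7499%.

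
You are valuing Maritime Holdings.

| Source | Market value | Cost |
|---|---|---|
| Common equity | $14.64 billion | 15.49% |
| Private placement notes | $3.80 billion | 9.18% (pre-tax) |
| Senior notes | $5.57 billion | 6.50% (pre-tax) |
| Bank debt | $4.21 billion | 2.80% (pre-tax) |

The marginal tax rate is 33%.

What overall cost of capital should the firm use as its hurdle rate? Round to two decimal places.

10.00%

Total capital V = 14.64 + 3.8 + 5.57 + 4.21 = 28.22.
Equity: weight = 14.64/28.22 = 0.5188; cost = 15.49%.
Private placement notes: weight = 3.8/28.22 = 0.1347; after-tax cost = 9.18% × (1 − 33%) = 6.1506%.
Senior notes: weight = 5.57/28.22 = 0.1974; after-tax cost = 6.5% × (1 − 33%) = 4.3550%.
Bank debt: weight = 4.21/28.22 = 0.1492; after-tax cost = 2.8% × (1 − 33%) = 1.8760%.
WACC = 0.5188 × 15.4900% + 0.1347 × 6.1506% + 0.1974 × 4.3550% + 0.1492 × 1.8760% = 10.0036%.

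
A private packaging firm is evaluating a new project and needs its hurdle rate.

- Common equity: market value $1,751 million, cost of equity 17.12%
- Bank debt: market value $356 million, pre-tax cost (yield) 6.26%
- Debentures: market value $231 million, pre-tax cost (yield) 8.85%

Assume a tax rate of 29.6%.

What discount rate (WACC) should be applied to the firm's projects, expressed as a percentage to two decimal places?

Total capital V = 1751 + 356 + 231 = 2338.
Equity: weight = 1751/2338 = 0.7489; cost = 17.12%.
Bank debt: weight = 356/2338 = 0.1523; after-tax cost = 6.26% × (1 − 29.6%) = 4.4070%.
Debentures: weight = 231/2338 = 0.0988; after-tax cost = 8.85% × (1 − 29.6%) = 6.2304%.
WACC = 0.7489 × 17.1200% + 0.1523 × 4.4070% + 0.0988 × 6.2304% = 14.1083%.

14.11%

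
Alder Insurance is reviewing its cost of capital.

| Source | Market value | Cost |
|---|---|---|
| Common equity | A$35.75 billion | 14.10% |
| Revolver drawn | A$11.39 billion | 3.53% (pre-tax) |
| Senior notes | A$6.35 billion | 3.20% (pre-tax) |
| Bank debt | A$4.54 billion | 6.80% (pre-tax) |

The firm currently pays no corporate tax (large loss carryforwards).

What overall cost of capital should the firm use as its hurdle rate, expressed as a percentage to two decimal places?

Total capital V = 35.75 + 11.39 + 6.35 + 4.54 = 58.03.
Equity: weight = 35.75/58.03 = 0.6161; cost = 14.1%.
Revolver drawn: weight = 11.39/58.03 = 0.1963; after-tax cost = 3.53% × (1 − 0%) = 3.5300%.
Senior notes: weight = 6.35/58.03 = 0.1094; after-tax cost = 3.2% × (1 − 0%) = 3.2000%.
Bank debt: weight = 4.54/58.03 = 0.0782; after-tax cost = 6.8% × (1 − 0%) = 6.8000%.
WACC = 0.6161 × 14.1000% + 0.1963 × 3.5300% + 0.1094 × 3.2000% + 0.0782 × 6.8000% = 10.2615%.

10.26%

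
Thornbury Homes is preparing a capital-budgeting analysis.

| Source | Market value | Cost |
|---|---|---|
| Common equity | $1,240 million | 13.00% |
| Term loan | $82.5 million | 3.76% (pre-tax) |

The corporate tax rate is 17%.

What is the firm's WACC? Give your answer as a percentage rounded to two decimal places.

12.38%

Total capital V = 1240 + 82.5 = 1322.5.
Equity: weight = 1240/1322.5 = 0.9376; cost = 13%.
Term loan: weight = 82.5/1322.5 = 0.0624; after-tax cost = 3.76% × (1 − 17%) = 3.1208%.
WACC = 0.9376 × 13.0000% + 0.0624 × 3.1208% = 12.3837%.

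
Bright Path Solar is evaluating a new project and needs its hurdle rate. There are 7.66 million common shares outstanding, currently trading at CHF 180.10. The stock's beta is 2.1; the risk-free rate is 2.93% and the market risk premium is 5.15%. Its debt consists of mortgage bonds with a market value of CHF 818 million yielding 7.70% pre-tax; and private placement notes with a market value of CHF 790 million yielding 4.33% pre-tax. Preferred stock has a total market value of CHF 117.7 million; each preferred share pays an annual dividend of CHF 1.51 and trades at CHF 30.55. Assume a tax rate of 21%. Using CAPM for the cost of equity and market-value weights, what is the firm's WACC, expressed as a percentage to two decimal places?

Cost of equity via CAPM: Re = 2.93% + 2.1 × 5.15% = 13.7450%.
Cost of preferred: Rp = 1.51 / 30.55 = 4.9427%.
Market value of equity E = 180.1 × 7.66m = 1379.566m.
Total capital V = 1379.566 + 117.7 + 818 + 790 = 3105.266.
Equity: weight = 1379.566/3105.266 = 0.4443; cost = 13.745%.
Preferred: weight = 117.7/3105.266 = 0.0379; cost = 4.9427%.
Mortgage bonds: weight = 818/3105.266 = 0.2634; after-tax cost = 7.7% × (1 − 21%) = 6.0830%.
Private placement notes: weight = 790/3105.266 = 0.2544; after-tax cost = 4.33% × (1 − 21%) = 3.4207%.
WACC = 0.4443 × 13.7450% + 0.0379 × 4.9427% + 0.2634 × 6.0830% + 0.2544 × 3.4207% = 8.7664%.

8.77%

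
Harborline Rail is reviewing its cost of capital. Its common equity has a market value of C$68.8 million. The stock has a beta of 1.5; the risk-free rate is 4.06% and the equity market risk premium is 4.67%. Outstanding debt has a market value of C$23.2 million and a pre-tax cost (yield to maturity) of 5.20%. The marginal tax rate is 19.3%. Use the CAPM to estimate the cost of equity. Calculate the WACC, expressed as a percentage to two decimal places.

9.33%

Cost of equity via CAPM: Re = 4.06% + 1.5 × 4.67% = 11.0650%.
Total capital V = 68.8 + 23.2 = 92.
Equity: weight = 68.8/92 = 0.7478; cost = 11.065%.
Debt: weight = 23.2/92 = 0.2522; after-tax cost = 5.2% × (1 − 19.3%) = 4.1964%.
WACC = 0.7478 × 11.0650% + 0.2522 × 4.1964% = 9.3329%.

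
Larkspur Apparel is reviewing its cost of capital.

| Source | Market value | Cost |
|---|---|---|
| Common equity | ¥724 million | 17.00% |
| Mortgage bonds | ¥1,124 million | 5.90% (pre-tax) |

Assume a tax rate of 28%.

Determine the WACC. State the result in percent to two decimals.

Total capital V = 724 + 1124 = 1848.
Equity: weight = 724/1848 = 0.3918; cost = 17%.
Mortgage bonds: weight = 1124/1848 = 0.6082; after-tax cost = 5.9% × (1 − 28%) = 4.2480%.
WACC = 0.3918 × 17.0000% + 0.6082 × 4.2480% = 9.2439%.

9.24%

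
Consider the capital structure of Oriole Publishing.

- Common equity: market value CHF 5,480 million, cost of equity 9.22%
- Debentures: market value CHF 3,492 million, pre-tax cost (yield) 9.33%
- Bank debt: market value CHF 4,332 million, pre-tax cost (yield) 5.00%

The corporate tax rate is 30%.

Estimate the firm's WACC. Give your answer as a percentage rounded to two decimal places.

6.65%

Total capital V = 5480 + 3492 + 4332 = 13304.
Equity: weight = 5480/13304 = 0.4119; cost = 9.22%.
Debentures: weight = 3492/13304 = 0.2625; after-tax cost = 9.33% × (1 − 30%) = 6.5310%.
Bank debt: weight = 4332/13304 = 0.3256; after-tax cost = 5% × (1 − 30%) = 3.5000%.
WACC = 0.4119 × 9.2200% + 0.2625 × 6.5310% + 0.3256 × 3.5000% = 6.6517%.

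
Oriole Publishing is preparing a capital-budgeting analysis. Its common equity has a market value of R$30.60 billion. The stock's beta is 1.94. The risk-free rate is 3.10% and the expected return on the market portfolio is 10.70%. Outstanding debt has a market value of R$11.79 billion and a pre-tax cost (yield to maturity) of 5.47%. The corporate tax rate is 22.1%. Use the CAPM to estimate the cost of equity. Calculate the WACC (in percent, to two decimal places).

14.07%

Market risk premium = 10.7% − 3.1% = 7.6%.
Cost of equity via CAPM: Re = 3.1% + 1.94 × 7.6% = 17.8440%.
Total capital V = 30.6 + 11.79 = 42.39.
Equity: weight = 30.6/42.39 = 0.7219; cost = 17.844%.
Debt: weight = 11.79/42.39 = 0.2781; after-tax cost = 5.47% × (1 − 22.1%) = 4.2611%.
WACC = 0.7219 × 17.8440% + 0.2781 × 4.2611% = 14.0662%.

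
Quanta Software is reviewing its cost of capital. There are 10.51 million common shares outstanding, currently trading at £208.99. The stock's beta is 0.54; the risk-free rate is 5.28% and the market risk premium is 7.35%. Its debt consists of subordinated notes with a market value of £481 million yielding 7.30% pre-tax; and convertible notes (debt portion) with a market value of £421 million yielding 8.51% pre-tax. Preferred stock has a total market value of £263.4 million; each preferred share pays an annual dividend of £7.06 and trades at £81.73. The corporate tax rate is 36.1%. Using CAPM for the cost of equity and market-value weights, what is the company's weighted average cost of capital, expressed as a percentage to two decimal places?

Cost of equity via CAPM: Re = 5.28% + 0.54 × 7.35% = 9.2490%.
Cost of preferred: Rp = 7.06 / 81.73 = 8.6382%.
Market value of equity E = 208.99 × 10.51m = 2196.4849m.
Total capital V = 2196.4849 + 263.4 + 481 + 421 = 3361.8849.
Equity: weight = 2196.4849/3361.8849 = 0.6533; cost = 9.249%.
Preferred: weight = 263.4/3361.8849 = 0.0783; cost = 8.6382%.
Subordinated notes: weight = 481/3361.8849 = 0.1431; after-tax cost = 7.3% × (1 − 36.1%) = 4.6647%.
Convertible notes (debt portion): weight = 421/3361.8849 = 0.1252; after-tax cost = 8.51% × (1 − 36.1%) = 5.4379%.
WACC = 0.6533 × 9.2490% + 0.0783 × 8.6382% + 0.1431 × 4.6647% + 0.1252 × 5.4379% = 8.0680%.

8.07%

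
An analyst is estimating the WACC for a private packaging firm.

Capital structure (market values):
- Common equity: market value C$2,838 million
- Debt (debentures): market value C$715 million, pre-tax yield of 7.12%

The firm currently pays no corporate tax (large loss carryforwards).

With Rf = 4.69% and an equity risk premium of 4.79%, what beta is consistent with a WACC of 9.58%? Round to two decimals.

1.15

Total capital V = 2838 + 715 = 3553.
Equity weight = 2838/3553 = 0.7988.
Debentures weight = 715/3553 = 0.2012.
Debt contribution = 0.2012 × 7.12% × (1 − 0%) = 1.4328%.
Required equity contribution = 9.58% − 1.4328% = 8.1472%  ⇒  Re = 10.1998%.
CAPM: 10.1998% = 4.69% + β × 4.79%  ⇒  β = 1.1503.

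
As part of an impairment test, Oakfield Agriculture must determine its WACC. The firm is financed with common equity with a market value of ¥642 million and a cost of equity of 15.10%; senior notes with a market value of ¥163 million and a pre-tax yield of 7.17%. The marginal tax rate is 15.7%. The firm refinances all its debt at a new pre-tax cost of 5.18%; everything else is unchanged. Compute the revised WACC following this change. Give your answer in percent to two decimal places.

After the change:
Total capital V = 642 + 163 = 805.
Equity: weight = 642/805 = 0.7975; cost = 15.1%.
Senior notes: weight = 163/805 = 0.2025; after-tax cost = 5.18% × (1 − 15.7%) = 4.3667%.
WACC = 0.7975 × 15.1000% + 0.2025 × 4.3667% = 12.9267%.

12.93%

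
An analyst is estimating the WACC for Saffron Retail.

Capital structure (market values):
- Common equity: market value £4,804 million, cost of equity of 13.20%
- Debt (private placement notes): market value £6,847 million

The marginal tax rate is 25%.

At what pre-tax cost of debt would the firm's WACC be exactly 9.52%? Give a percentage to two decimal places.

Total capital V = 4804 + 6847 = 11651.
Equity weight = 4804/11651 = 0.4123.
Private placement notes weight = 6847/11651 = 0.5877.
Equity contribution = 0.4123 × 13.2% = 5.4427%.
Remaining for debt = 9.52% − 5.4427% = 4.0773%.
Rd × (1 − 25%) × 0.5877 = 4.0773%  ⇒  Rd = 9.2507%.

9.25%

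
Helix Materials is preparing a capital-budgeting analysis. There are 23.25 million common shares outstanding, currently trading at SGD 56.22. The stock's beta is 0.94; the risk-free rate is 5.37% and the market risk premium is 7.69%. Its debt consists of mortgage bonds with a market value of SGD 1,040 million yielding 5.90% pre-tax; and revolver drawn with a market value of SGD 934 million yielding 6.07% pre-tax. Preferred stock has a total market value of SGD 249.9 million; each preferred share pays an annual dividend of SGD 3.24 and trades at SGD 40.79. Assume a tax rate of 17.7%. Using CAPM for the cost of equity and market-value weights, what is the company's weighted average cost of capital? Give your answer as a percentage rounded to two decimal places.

7.98%

Cost of equity via CAPM: Re = 5.37% + 0.94 × 7.69% = 12.5986%.
Cost of preferred: Rp = 3.24 / 40.79 = 7.9431%.
Market value of equity E = 56.22 × 23.25m = 1307.115m.
Total capital V = 1307.115 + 249.9 + 1040 + 934 = 3531.015.
Equity: weight = 1307.115/3531.015 = 0.3702; cost = 12.5986%.
Preferred: weight = 249.9/3531.015 = 0.0708; cost = 7.9431%.
Mortgage bonds: weight = 1040/3531.015 = 0.2945; after-tax cost = 5.9% × (1 − 17.7%) = 4.8557%.
Revolver drawn: weight = 934/3531.015 = 0.2645; after-tax cost = 6.07% × (1 − 17.7%) = 4.9956%.
WACC = 0.3702 × 12.5986% + 0.0708 × 7.9431% + 0.2945 × 4.8557% + 0.2645 × 4.9956% = 7.9775%.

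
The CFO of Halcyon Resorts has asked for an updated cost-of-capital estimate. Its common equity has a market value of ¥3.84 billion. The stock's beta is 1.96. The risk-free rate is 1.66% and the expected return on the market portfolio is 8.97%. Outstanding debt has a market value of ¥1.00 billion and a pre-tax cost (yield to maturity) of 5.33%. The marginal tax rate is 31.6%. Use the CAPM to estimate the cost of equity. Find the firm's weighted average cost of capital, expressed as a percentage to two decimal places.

13.44%

Market risk premium = 8.97% − 1.66% = 7.31%.
Cost of equity via CAPM: Re = 1.66% + 1.96 × 7.31% = 15.9876%.
Total capital V = 3.84 + 1 = 4.84.
Equity: weight = 3.84/4.84 = 0.7934; cost = 15.9876%.
Debt: weight = 1/4.84 = 0.2066; after-tax cost = 5.33% × (1 − 31.6%) = 3.6457%.
WACC = 0.7934 × 15.9876% + 0.2066 × 3.6457% = 13.4376%.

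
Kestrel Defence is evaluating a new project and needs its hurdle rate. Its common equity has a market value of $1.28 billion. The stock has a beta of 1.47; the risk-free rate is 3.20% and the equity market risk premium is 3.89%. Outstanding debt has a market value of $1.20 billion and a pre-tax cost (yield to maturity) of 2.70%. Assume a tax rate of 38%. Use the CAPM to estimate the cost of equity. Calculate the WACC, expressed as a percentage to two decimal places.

Cost of equity via CAPM: Re = 3.2% + 1.47 × 3.89% = 8.9183%.
Total capital V = 1.28 + 1.2 = 2.48.
Equity: weight = 1.28/2.48 = 0.5161; cost = 8.9183%.
Debt: weight = 1.2/2.48 = 0.4839; after-tax cost = 2.7% × (1 − 38%) = 1.6740%.
WACC = 0.5161 × 8.9183% + 0.4839 × 1.6740% = 5.4130%.

5.41%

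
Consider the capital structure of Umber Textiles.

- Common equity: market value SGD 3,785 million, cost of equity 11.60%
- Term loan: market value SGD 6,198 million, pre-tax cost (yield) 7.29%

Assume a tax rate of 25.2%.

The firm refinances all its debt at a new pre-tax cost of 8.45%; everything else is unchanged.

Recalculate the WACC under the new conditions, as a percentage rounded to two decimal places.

8.32%

After the change:
Total capital V = 3785 + 6198 = 9983.
Equity: weight = 3785/9983 = 0.3791; cost = 11.6%.
Term loan: weight = 6198/9983 = 0.6209; after-tax cost = 8.45% × (1 − 25.2%) = 6.3206%.
WACC = 0.3791 × 11.6000% + 0.6209 × 6.3206% = 8.3223%.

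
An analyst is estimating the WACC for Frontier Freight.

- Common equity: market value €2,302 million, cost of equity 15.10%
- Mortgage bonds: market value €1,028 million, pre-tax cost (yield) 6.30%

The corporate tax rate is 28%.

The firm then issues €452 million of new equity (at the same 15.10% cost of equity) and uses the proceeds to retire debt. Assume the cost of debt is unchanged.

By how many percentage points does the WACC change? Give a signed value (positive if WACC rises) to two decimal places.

Current WACC:
Total capital V = 2302 + 1028 = 3330.
Equity: weight = 2302/3330 = 0.6913; cost = 15.1%.
Mortgage bonds: weight = 1028/3330 = 0.3087; after-tax cost = 6.3% × (1 − 28%) = 4.5360%.
WACC = 0.6913 × 15.1000% + 0.3087 × 4.5360% = 11.8388%.
After the change:
Total capital V = 2754 + 576 = 3330.
Equity: weight = 2754/3330 = 0.8270; cost = 15.1%.
Mortgage bonds: weight = 576/3330 = 0.1730; after-tax cost = 6.3% × (1 − 28%) = 4.5360%.
WACC = 0.8270 × 15.1000% + 0.1730 × 4.5360% = 13.2727%.
Change in WACC = 13.2727% − 11.8388% = 1.4339 pp.

+1.43 pp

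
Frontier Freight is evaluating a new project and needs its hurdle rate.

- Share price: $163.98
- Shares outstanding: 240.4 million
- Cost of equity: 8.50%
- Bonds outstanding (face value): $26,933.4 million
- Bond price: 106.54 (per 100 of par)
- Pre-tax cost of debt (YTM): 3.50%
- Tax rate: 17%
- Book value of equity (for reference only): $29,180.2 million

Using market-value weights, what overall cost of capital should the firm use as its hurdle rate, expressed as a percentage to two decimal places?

6.14%

Market value of equity E = 163.98 × 240.4m = 39420.792m. Market value of debt D = 26933.4m × 106.54/100 = 28694.84436m.
Total capital V = 39420.792 + 28694.84436 = 68115.63636.
Equity: weight = 39420.792/68115.63636 = 0.5787; cost = 8.5%.
Bonds outstanding: weight = 28694.84436/68115.63636 = 0.4213; after-tax cost = 3.5% × (1 − 17%) = 2.9050%.
WACC = 0.5787 × 8.5000% + 0.4213 × 2.9050% = 6.1430%.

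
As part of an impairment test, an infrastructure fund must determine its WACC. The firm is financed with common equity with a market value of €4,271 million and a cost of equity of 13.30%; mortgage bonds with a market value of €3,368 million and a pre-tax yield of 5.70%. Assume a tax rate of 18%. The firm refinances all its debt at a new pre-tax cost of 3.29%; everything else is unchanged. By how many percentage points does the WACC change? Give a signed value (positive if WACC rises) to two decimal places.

Current WACC:
Total capital V = 4271 + 3368 = 7639.
Equity: weight = 4271/7639 = 0.5591; cost = 13.3%.
Mortgage bonds: weight = 3368/7639 = 0.4409; after-tax cost = 5.7% × (1 − 18%) = 4.6740%.
WACC = 0.5591 × 13.3000% + 0.4409 × 4.6740% = 9.4968%.
After the change:
Total capital V = 4271 + 3368 = 7639.
Equity: weight = 4271/7639 = 0.5591; cost = 13.3%.
Mortgage bonds: weight = 3368/7639 = 0.4409; after-tax cost = 3.29% × (1 − 18%) = 2.6978%.
WACC = 0.5591 × 13.3000% + 0.4409 × 2.6978% = 8.6255%.
Change in WACC = 8.6255% − 9.4968% = -0.8713 pp.

-0.87 pp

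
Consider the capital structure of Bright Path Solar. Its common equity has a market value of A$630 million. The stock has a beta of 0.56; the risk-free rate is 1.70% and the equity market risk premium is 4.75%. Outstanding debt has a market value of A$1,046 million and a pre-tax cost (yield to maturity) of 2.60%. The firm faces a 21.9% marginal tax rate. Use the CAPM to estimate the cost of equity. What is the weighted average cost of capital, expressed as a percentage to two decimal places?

Cost of equity via CAPM: Re = 1.7% + 0.56 × 4.75% = 4.3600%.
Total capital V = 630 + 1046 = 1676.
Equity: weight = 630/1676 = 0.3759; cost = 4.36%.
Debt: weight = 1046/1676 = 0.6241; after-tax cost = 2.6% × (1 − 21.9%) = 2.0306%.
WACC = 0.3759 × 4.3600% + 0.6241 × 2.0306% = 2.9062%.

2.91%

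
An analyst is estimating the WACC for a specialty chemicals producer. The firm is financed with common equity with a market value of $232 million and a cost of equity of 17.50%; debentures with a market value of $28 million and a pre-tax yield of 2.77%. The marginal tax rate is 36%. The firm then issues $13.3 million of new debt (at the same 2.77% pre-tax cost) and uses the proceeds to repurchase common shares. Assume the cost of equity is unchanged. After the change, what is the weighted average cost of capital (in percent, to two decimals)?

After the change:
Total capital V = 218.7 + 41.3 = 260.
Equity: weight = 218.7/260 = 0.8412; cost = 17.5%.
Debentures: weight = 41.3/260 = 0.1588; after-tax cost = 2.77% × (1 − 36%) = 1.7728%.
WACC = 0.8412 × 17.5000% + 0.1588 × 1.7728% = 15.0018%.

15.00%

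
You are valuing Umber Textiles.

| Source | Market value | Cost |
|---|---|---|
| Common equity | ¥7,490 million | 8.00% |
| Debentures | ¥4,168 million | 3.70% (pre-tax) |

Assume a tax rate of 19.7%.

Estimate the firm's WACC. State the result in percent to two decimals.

6.20%

Total capital V = 7490 + 4168 = 11658.
Equity: weight = 7490/11658 = 0.6425; cost = 8%.
Debentures: weight = 4168/11658 = 0.3575; after-tax cost = 3.7% × (1 − 19.7%) = 2.9711%.
WACC = 0.6425 × 8.0000% + 0.3575 × 2.9711% = 6.2021%.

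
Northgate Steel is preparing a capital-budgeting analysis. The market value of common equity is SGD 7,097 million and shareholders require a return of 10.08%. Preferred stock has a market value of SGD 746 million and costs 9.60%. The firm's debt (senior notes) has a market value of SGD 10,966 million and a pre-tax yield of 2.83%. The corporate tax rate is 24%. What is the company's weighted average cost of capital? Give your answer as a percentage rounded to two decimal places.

5.44%

Total capital V = 7097 + 746 + 10966 = 18809.
Equity: weight = 7097/18809 = 0.3773; cost = 10.08%.
Preferred: weight = 746/18809 = 0.0397; cost = 9.6%.
Senior notes: weight = 10966/18809 = 0.5830; after-tax cost = 2.83% × (1 − 24%) = 2.1508%.
WACC = 0.3773 × 10.0800% + 0.0397 × 9.6000% + 0.5830 × 2.1508% = 5.4381%.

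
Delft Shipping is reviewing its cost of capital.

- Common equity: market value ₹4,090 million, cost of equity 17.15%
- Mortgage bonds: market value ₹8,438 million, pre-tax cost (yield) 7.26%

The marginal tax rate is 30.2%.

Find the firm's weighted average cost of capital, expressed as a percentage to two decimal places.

Total capital V = 4090 + 8438 = 12528.
Equity: weight = 4090/12528 = 0.3265; cost = 17.15%.
Mortgage bonds: weight = 8438/12528 = 0.6735; after-tax cost = 7.26% × (1 − 30.2%) = 5.0675%.
WACC = 0.3265 × 17.1500% + 0.6735 × 5.0675% = 9.0120%.

9.01%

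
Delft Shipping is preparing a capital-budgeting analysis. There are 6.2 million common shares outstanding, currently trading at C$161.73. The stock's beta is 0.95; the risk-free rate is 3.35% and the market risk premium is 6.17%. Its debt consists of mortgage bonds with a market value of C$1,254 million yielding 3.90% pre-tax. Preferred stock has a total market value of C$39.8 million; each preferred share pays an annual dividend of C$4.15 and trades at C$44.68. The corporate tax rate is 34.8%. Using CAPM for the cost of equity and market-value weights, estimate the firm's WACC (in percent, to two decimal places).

Cost of equity via CAPM: Re = 3.35% + 0.95 × 6.17% = 9.2115%.
Cost of preferred: Rp = 4.15 / 44.68 = 9.2883%.
Market value of equity E = 161.73 × 6.2m = 1002.726m.
Total capital V = 1002.726 + 39.8 + 1254 = 2296.526.
Equity: weight = 1002.726/2296.526 = 0.4366; cost = 9.2115%.
Preferred: weight = 39.8/2296.526 = 0.0173; cost = 9.2883%.
Mortgage bonds: weight = 1254/2296.526 = 0.5460; after-tax cost = 3.9% × (1 − 34.8%) = 2.5428%.
WACC = 0.4366 × 9.2115% + 0.0173 × 9.2883% + 0.5460 × 2.5428% = 5.5714%.

5.57%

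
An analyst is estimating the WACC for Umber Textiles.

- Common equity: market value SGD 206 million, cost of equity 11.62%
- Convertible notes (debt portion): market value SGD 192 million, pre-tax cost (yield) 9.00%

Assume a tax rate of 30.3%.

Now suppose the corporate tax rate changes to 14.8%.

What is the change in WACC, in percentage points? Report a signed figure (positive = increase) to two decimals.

Current WACC:
Total capital V = 206 + 192 = 398.
Equity: weight = 206/398 = 0.5176; cost = 11.62%.
Convertible notes (debt portion): weight = 192/398 = 0.4824; after-tax cost = 9% × (1 − 30.3%) = 6.2730%.
WACC = 0.5176 × 11.6200% + 0.4824 × 6.2730% = 9.0405%.
After the change:
Total capital V = 206 + 192 = 398.
Equity: weight = 206/398 = 0.5176; cost = 11.62%.
Convertible notes (debt portion): weight = 192/398 = 0.4824; after-tax cost = 9% × (1 − 14.8%) = 7.6680%.
WACC = 0.5176 × 11.6200% + 0.4824 × 7.6680% = 9.7135%.
Change in WACC = 9.7135% − 9.0405% = 0.6730 pp.

+0.67 pp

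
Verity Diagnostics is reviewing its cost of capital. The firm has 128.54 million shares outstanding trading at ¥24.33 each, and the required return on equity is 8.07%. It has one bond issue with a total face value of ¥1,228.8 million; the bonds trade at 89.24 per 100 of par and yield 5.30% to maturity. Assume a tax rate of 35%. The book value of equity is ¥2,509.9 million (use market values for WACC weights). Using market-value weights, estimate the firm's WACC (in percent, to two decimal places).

6.87%

Market value of equity E = 24.33 × 128.54m = 3127.3782m. Market value of debt D = 1228.8m × 89.24/100 = 1096.58112m.
Total capital V = 3127.3782 + 1096.58112 = 4223.95932.
Equity: weight = 3127.3782/4223.95932 = 0.7404; cost = 8.07%.
Bonds outstanding: weight = 1096.58112/4223.95932 = 0.2596; after-tax cost = 5.3% × (1 − 35%) = 3.4450%.
WACC = 0.7404 × 8.0700% + 0.2596 × 3.4450% = 6.8693%.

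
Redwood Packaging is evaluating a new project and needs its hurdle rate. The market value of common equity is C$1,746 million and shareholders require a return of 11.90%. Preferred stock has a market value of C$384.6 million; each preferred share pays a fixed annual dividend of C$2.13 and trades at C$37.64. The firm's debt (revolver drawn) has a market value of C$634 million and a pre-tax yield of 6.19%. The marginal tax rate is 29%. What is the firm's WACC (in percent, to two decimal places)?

9.31%

Cost of preferred: Rp = 2.13 / 37.64 = 5.6589%.
Total capital V = 1746 + 384.6 + 634 = 2764.6.
Equity: weight = 1746/2764.6 = 0.6316; cost = 11.9%.
Preferred: weight = 384.6/2764.6 = 0.1391; cost = 5.6589%.
Revolver drawn: weight = 634/2764.6 = 0.2293; after-tax cost = 6.19% × (1 − 29%) = 4.3949%.
WACC = 0.6316 × 11.9000% + 0.1391 × 5.6589% + 0.2293 × 4.3949% = 9.3106%.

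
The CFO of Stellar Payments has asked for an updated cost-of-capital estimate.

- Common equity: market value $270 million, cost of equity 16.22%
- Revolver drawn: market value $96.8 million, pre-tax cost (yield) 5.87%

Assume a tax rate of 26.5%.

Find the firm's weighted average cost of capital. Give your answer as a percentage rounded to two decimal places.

Total capital V = 270 + 96.8 = 366.8.
Equity: weight = 270/366.8 = 0.7361; cost = 16.22%.
Revolver drawn: weight = 96.8/366.8 = 0.2639; after-tax cost = 5.87% × (1 − 26.5%) = 4.3144%.
WACC = 0.7361 × 16.2200% + 0.2639 × 4.3144% = 13.0781%.

13.08%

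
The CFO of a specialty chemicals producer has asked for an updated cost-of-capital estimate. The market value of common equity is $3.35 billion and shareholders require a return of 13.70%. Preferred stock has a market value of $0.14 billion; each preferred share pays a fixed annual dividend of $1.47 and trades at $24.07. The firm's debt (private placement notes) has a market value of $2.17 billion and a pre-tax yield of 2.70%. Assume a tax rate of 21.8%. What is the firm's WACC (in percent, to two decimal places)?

Cost of preferred: Rp = 1.47 / 24.07 = 6.1072%.
Total capital V = 3.35 + 0.14 + 2.17 = 5.66.
Equity: weight = 3.35/5.66 = 0.5919; cost = 13.7%.
Preferred: weight = 0.14/5.66 = 0.0247; cost = 6.1072%.
Private placement notes: weight = 2.17/5.66 = 0.3834; after-tax cost = 2.7% × (1 − 21.8%) = 2.1114%.
WACC = 0.5919 × 13.7000% + 0.0247 × 6.1072% + 0.3834 × 2.1114% = 9.0692%.

9.07%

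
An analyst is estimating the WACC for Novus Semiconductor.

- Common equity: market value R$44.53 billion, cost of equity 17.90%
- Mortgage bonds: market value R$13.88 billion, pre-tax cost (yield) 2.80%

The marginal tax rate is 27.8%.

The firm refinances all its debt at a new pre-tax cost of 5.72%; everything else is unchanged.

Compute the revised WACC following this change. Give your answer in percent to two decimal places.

After the change:
Total capital V = 44.53 + 13.88 = 58.41.
Equity: weight = 44.53/58.41 = 0.7624; cost = 17.9%.
Mortgage bonds: weight = 13.88/58.41 = 0.2376; after-tax cost = 5.72% × (1 − 27.8%) = 4.1298%.
WACC = 0.7624 × 17.9000% + 0.2376 × 4.1298% = 14.6278%.

14.63%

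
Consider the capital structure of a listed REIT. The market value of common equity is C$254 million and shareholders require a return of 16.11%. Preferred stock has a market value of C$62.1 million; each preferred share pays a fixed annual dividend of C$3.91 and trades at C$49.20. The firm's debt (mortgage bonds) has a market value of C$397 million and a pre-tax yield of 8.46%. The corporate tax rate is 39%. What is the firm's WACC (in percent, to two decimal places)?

Cost of preferred: Rp = 3.91 / 49.2 = 7.9472%.
Total capital V = 254 + 62.1 + 397 = 713.1.
Equity: weight = 254/713.1 = 0.3562; cost = 16.11%.
Preferred: weight = 62.1/713.1 = 0.0871; cost = 7.9472%.
Mortgage bonds: weight = 397/713.1 = 0.5567; after-tax cost = 8.46% × (1 − 39%) = 5.1606%.
WACC = 0.3562 × 16.1100% + 0.0871 × 7.9472% + 0.5567 × 5.1606% = 9.3034%.

9.30%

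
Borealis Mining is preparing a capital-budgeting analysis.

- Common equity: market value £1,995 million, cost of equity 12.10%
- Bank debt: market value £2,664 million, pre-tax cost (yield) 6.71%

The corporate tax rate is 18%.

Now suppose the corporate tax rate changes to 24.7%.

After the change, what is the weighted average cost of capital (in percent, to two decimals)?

After the change:
Total capital V = 1995 + 2664 = 4659.
Equity: weight = 1995/4659 = 0.4282; cost = 12.1%.
Bank debt: weight = 2664/4659 = 0.5718; after-tax cost = 6.71% × (1 − 24.7%) = 5.0526%.
WACC = 0.4282 × 12.1000% + 0.5718 × 5.0526% = 8.0703%.

8.07%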